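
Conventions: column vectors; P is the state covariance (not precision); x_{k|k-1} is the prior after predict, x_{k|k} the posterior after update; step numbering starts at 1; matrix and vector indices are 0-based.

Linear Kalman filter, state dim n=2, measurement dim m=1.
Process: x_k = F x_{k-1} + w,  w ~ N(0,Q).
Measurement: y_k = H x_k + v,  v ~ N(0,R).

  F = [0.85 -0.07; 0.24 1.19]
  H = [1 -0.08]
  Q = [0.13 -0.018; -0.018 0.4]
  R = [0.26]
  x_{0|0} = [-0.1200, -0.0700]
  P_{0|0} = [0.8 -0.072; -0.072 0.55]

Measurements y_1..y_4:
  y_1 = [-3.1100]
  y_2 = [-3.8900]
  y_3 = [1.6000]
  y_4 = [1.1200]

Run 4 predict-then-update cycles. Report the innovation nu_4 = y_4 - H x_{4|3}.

step 1: x^-=[-0.0971, -0.1121]  P^-=[0.7193 0.0278; 0.0278 1.1838]  S=[0.9824]  K=[0.7299; -0.0681]  nu=[-3.0219]  x^+=[-2.3027, 0.0938]  P^+=[0.1959 0.0766; 0.0766 1.1792]
step 2: x^-=[-1.9639, -0.4410]  P^-=[0.2682 -0.0000; -0.0000 2.1250]  S=[0.5418]  K=[0.4950; -0.3139]  nu=[-1.9614]  x^+=[-2.9348, 0.1746]  P^+=[0.1354 0.0841; 0.0841 2.0716]
step 3: x^-=[-2.5068, -0.4966]  P^-=[0.2280 -0.0793; -0.0793 3.3895]  S=[0.5224]  K=[0.4486; -0.6708]  nu=[4.0671]  x^+=[-0.6823, -3.2249]  P^+=[0.1229 0.0779; 0.0779 3.1544]
step 4: x^-=[-0.3542, -4.0014]  P^-=[0.2250 -0.1782; -0.1782 4.9185]  S=[0.5449]  K=[0.4390; -1.0490]  nu=[1.1541]  x^+=[0.1524, -5.2121]  P^+=[0.1200 0.0728; 0.0728 4.3189]

innov = [1.1541]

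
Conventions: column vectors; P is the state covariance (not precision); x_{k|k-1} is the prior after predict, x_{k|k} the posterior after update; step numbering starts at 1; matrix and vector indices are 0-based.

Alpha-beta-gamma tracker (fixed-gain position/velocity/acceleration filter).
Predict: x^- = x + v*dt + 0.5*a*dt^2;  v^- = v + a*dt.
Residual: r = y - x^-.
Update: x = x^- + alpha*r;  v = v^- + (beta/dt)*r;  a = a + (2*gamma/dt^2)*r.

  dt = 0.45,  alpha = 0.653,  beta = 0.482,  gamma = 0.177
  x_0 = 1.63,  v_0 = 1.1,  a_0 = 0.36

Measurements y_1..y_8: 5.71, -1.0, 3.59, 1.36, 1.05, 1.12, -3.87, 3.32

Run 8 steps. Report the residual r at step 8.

step 1: x_pred=2.1614  r=3.5486  x^+=4.4787  v^+=5.0629  a^+=6.5634
step 2: x_pred=7.4215  r=-8.4215  x^+=1.9223  v^+=-1.0039  a^+=-8.1586
step 3: x_pred=0.6444  r=2.9456  x^+=2.5679  v^+=-1.5203  a^+=-3.0093
step 4: x_pred=1.5791  r=-0.2191  x^+=1.4360  v^+=-3.1091  a^+=-3.3923
step 5: x_pred=-0.3066  r=1.3566  x^+=0.5793  v^+=-3.1826  a^+=-1.0208
step 6: x_pred=-0.9563  r=2.0763  x^+=0.3995  v^+=-1.4181  a^+=2.6088
step 7: x_pred=0.0255  r=-3.8955  x^+=-2.5182  v^+=-4.4167  a^+=-4.2012
step 8: x_pred=-4.9311  r=8.2511  x^+=0.4569  v^+=2.5307  a^+=10.2230

resid = 8.2511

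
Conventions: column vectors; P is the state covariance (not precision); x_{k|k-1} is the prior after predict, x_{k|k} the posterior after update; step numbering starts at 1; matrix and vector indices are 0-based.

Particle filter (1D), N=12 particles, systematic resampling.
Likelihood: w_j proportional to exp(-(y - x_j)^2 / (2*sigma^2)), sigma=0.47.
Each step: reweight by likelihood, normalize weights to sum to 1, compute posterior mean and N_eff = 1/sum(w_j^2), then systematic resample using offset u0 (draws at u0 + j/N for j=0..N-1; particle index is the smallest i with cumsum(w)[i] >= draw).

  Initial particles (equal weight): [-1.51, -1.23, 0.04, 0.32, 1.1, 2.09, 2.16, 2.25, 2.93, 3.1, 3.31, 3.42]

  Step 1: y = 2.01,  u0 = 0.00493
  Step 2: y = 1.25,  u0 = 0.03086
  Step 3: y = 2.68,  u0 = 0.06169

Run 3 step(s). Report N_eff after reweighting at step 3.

step 1: w=[0.0000, 0.0000, 0.0000, 0.0005, 0.0477, 0.3064, 0.2954, 0.2729, 0.0458, 0.0211, 0.0068, 0.0035]  mean=2.1788  Neff=3.8393  idx=[4, 5, 5, 5, 5, 6, 6, 6, 7, 7, 7, 7]
step 2: w=[0.3604, 0.0768, 0.0768, 0.0768, 0.0768, 0.0582, 0.0582, 0.0582, 0.0394, 0.0394, 0.0394, 0.0394]  mean=1.7706  Neff=5.8859  idx=[0, 0, 0, 0, 1, 2, 3, 4, 5, 6, 8, 10]
step 3: w=[0.0008, 0.0008, 0.0008, 0.0008, 0.1074, 0.1074, 0.1074, 0.1074, 0.1281, 0.1281, 0.1554, 0.1554]  mean=2.1544  Neff=7.8568  idx=[4, 5, 6, 6, 7, 8, 9, 9, 10, 10, 11, 11]

N_eff = 7.8568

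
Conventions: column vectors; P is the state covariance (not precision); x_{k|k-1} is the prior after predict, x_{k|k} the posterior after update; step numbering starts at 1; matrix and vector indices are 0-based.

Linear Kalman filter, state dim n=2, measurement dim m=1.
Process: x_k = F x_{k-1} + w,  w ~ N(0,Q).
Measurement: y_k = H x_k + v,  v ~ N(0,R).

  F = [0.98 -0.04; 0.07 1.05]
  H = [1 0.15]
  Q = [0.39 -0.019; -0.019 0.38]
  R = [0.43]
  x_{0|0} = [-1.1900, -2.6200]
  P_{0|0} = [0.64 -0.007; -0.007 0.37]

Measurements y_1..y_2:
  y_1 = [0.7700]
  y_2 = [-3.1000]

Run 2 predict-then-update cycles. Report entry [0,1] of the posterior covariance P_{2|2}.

step 1: x^-=[-1.0614, -2.8343]  P^-=[1.0058 0.0022; 0.0022 0.7900]  S=[1.4542]  K=[0.6919; 0.0830]  nu=[2.2565]  x^+=[0.4998, -2.6470]  P^+=[0.3097 -0.0813; -0.0813 0.7800]
step 2: x^-=[0.5957, -2.7444]  P^-=[0.6951 -0.1140; -0.1140 1.2295]  S=[1.1185]  K=[0.6061; 0.0630]  nu=[-3.2840]  x^+=[-1.3948, -2.9513]  P^+=[0.2841 -0.1567; -0.1567 1.2251]

P_post[0,1] = -0.1567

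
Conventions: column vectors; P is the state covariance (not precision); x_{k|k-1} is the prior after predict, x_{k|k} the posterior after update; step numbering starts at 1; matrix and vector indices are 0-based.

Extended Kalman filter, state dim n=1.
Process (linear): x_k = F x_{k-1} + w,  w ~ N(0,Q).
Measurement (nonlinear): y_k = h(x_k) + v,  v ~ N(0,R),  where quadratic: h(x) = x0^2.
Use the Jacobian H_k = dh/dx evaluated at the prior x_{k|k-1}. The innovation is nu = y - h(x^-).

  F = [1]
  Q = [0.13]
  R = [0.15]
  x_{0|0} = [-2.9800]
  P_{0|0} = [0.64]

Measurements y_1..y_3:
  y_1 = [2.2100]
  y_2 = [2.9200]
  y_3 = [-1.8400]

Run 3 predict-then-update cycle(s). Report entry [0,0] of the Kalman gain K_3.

step 1: x^-=[-2.9800]  P^-=[0.7700]  H_jac=[-5.9600]  S=[27.5016]  K=[-0.1669]  nu=[-6.6704]  x^+=[-1.8669]  P^+=[0.0042]
step 2: x^-=[-1.8669]  P^-=[0.1342]  H_jac=[-3.7338]  S=[2.0209]  K=[-0.2479]  nu=[-0.5654]  x^+=[-1.7267]  P^+=[0.0100]
step 3: x^-=[-1.7267]  P^-=[0.1400]  H_jac=[-3.4535]  S=[1.8192]  K=[-0.2657]  nu=[-4.8216]  x^+=[-0.4457]  P^+=[0.0115]

K[0,0] = -0.2657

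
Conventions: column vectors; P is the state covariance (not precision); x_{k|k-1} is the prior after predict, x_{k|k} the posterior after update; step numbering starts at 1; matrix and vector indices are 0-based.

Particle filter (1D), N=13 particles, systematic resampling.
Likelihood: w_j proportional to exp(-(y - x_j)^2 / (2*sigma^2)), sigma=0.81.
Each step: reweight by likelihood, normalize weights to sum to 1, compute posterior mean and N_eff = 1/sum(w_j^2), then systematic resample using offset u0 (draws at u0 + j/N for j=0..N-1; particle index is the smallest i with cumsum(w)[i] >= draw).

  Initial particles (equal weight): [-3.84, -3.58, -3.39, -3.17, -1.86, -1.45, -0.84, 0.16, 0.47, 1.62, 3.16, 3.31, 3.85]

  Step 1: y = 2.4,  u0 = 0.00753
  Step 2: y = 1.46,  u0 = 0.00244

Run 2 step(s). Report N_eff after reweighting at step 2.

step 1: w=[0.0000, 0.0000, 0.0000, 0.0000, 0.0000, 0.0000, 0.0002, 0.0105, 0.0280, 0.3014, 0.3085, 0.2549, 0.0965]  mean=2.6932  Neff=3.8284  idx=[7, 9, 9, 9, 9, 10, 10, 10, 10, 11, 11, 11, 12]
step 2: w=[0.0566, 0.2012, 0.2012, 0.2012, 0.2012, 0.0227, 0.0227, 0.0227, 0.0227, 0.0151, 0.0151, 0.0151, 0.0026]  mean=1.7596  Neff=5.9577  idx=[0, 1, 1, 1, 2, 2, 3, 3, 3, 4, 4, 4, 7]

N_eff = 5.9577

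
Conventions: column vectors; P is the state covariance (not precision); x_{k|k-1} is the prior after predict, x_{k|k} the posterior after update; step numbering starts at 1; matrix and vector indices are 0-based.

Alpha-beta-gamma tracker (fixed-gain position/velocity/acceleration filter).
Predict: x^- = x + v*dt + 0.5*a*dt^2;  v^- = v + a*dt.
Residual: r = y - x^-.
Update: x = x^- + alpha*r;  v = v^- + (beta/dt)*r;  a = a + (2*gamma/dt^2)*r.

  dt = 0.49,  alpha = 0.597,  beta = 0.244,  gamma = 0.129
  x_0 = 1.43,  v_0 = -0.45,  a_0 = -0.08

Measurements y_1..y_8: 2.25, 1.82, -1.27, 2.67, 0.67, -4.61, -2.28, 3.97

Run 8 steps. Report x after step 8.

x_post = 0.0315

step 1: x_pred=1.1999  r=1.0501  x^+=1.8268  v^+=0.0337  a^+=1.0484
step 2: x_pred=1.9692  r=-0.1492  x^+=1.8801  v^+=0.4731  a^+=0.8881
step 3: x_pred=2.2186  r=-3.4886  x^+=0.1359  v^+=-0.8289  a^+=-2.8606
step 4: x_pred=-0.6137  r=3.2837  x^+=1.3467  v^+=-0.5954  a^+=0.6679
step 5: x_pred=1.1351  r=-0.4651  x^+=0.8574  v^+=-0.4998  a^+=0.1681
step 6: x_pred=0.6327  r=-5.2427  x^+=-2.4972  v^+=-3.0280  a^+=-5.4655
step 7: x_pred=-4.6370  r=2.3570  x^+=-3.2299  v^+=-4.5324  a^+=-2.9327
step 8: x_pred=-5.8028  r=9.7728  x^+=0.0315  v^+=-1.1030  a^+=7.5687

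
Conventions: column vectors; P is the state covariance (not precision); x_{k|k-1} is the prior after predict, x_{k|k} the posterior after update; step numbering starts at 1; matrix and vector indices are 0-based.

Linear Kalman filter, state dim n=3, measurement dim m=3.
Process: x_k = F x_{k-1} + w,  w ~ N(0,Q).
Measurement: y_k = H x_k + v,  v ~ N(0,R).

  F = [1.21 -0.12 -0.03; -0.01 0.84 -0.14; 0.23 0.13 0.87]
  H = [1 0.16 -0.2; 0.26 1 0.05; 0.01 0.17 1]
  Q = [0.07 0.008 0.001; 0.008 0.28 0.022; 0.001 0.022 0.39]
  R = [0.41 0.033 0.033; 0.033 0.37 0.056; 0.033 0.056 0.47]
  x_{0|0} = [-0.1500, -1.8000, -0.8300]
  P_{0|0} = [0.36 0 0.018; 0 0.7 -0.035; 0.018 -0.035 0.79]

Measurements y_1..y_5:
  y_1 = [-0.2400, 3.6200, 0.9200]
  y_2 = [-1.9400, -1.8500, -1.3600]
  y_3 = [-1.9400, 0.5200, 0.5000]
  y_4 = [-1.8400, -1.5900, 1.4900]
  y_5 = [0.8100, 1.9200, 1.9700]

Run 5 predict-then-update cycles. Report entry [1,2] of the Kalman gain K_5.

K[1,2] = -0.0324

step 1: x^-=[0.0594, -1.3943, -0.9906]  P^-=[0.6063 -0.0663 0.0923; -0.0663 0.7977 -0.0243; 0.0923 -0.0243 1.0181]  S=[1.0209 0.2435 -0.0652; 0.2435 1.1767 0.2400; -0.0652 0.2400 1.5046]  K=[0.5853 -0.0585 0.0926; -0.1029 0.6919 -0.0413; -0.0483 -0.0870 0.6863]  nu=[-0.2744, 5.0484, 2.1470]  x^+=[-0.1977, 2.0384, 0.0570]  P^+=[0.2660 -0.0697 0.0687; -0.0697 0.2699 -0.0292; 0.0687 -0.0292 0.3204]
step 2: x^-=[-0.4856, 1.7063, 0.2691]  P^-=[0.4787 -0.1034 0.1285; -0.1034 0.4850 -0.0252; 0.1285 -0.0252 0.6679]  S=[0.8449 0.1252 0.0247; 0.1252 0.8361 0.1755; 0.0247 0.1755 1.1456]  K=[0.5235 -0.0665 0.0999; -0.1081 0.5702 -0.0360; -0.0175 -0.0719 0.5918]  nu=[-1.6736, -3.4435, -1.9143]  x^+=[-1.3237, -0.0074, -0.5870]  P^+=[0.2405 -0.0678 0.0696; -0.0678 0.2243 -0.0260; 0.0696 -0.0260 0.2773]
step 3: x^-=[-1.5832, 0.0892, -0.8161]  P^-=[0.4400 -0.0969 0.1240; -0.0969 0.4512 -0.0222; 0.1240 -0.0222 0.6343]  S=[0.8078 0.1164 0.0272; 0.1164 0.8031 0.1702; 0.0272 0.1702 1.1120]  K=[0.5007 -0.0638 0.0982; -0.1033 0.5511 -0.0337; -0.0176 -0.0682 0.5790]  nu=[-0.5343, 0.8832, 1.3168]  x^+=[-1.7778, 0.5868, -0.1045]  P^+=[0.2304 -0.0649 0.0678; -0.0649 0.2167 -0.0246; 0.0678 -0.0246 0.2712]
step 4: x^-=[-2.2184, 0.5253, -0.4235]  P^-=[0.4244 -0.0928 0.1198; -0.0928 0.4453 -0.0206; 0.1198 -0.0206 0.6289]  S=[0.7947 0.1154 0.0247; 0.1154 0.7984 0.1696; 0.0247 0.1696 1.1068]  K=[0.4912 -0.0620 0.0964; -0.1004 0.5477 -0.0328; -0.0198 -0.0671 0.5768]  nu=[0.2096, -1.5174, 1.8464]  x^+=[-1.8434, -0.3874, 0.7392]  P^+=[0.2260 -0.0634 0.0666; -0.0634 0.2152 -0.0240; 0.0666 -0.0240 0.2701]
step 5: x^-=[-2.2062, -0.4105, 0.1688]  P^-=[0.4176 -0.0909 0.1175; -0.0909 0.4441 -0.0199; 0.1175 -0.0199 0.6275]  S=[0.7893 0.1153 0.0229; 0.1153 0.7977 0.1695; 0.0229 0.1695 1.1056]  K=[0.4871 -0.0611 0.0953; -0.0990 0.5470 -0.0324; -0.0212 -0.0668 0.5762]  nu=[3.1156, 2.8956, 1.8931]  x^+=[-0.6850, 0.8036, 1.0004]  P^+=[0.2241 -0.0627 0.0659; -0.0627 0.2148 -0.0237; 0.0659 -0.0237 0.2698]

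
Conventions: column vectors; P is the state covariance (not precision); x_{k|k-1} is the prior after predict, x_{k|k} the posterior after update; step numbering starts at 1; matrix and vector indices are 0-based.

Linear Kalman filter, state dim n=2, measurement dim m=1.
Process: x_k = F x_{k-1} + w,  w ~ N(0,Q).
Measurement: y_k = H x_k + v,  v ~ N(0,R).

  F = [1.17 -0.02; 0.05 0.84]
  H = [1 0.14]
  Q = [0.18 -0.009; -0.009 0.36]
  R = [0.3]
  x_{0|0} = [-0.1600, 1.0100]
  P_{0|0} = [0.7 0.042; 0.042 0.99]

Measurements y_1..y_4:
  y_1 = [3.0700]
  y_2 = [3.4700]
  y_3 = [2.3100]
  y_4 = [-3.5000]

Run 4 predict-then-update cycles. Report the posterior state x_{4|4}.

x_post = [-0.9060, 1.1882]

step 1: x^-=[-0.2074, 0.8404]  P^-=[1.1367 0.0566; 0.0566 1.0638]  S=[1.4733]  K=[0.7769; 0.1395]  nu=[3.1597]  x^+=[2.2473, 1.2811]  P^+=[0.2475 -0.1031; -0.1031 1.0352]
step 2: x^-=[2.6037, 1.1885]  P^-=[0.5240 -0.1131; -0.1131 1.0824]  S=[0.8136]  K=[0.6246; 0.0472]  nu=[0.6999]  x^+=[3.0409, 1.2215]  P^+=[0.2066 -0.1371; -0.1371 1.0806]
step 3: x^-=[3.5334, 1.1781]  P^-=[0.4696 -0.1497; -0.1497 1.1114]  S=[0.7495]  K=[0.5986; 0.0079]  nu=[-1.3883]  x^+=[2.7023, 1.1672]  P^+=[0.2010 -0.1532; -0.1532 1.1114]
step 4: x^-=[3.1383, 1.1155]  P^-=[0.4628 -0.1663; -0.1663 1.1318]  S=[0.7384]  K=[0.5952; -0.0107]  nu=[-6.7945]  x^+=[-0.9060, 1.1882]  P^+=[0.2012 -0.1617; -0.1617 1.1317]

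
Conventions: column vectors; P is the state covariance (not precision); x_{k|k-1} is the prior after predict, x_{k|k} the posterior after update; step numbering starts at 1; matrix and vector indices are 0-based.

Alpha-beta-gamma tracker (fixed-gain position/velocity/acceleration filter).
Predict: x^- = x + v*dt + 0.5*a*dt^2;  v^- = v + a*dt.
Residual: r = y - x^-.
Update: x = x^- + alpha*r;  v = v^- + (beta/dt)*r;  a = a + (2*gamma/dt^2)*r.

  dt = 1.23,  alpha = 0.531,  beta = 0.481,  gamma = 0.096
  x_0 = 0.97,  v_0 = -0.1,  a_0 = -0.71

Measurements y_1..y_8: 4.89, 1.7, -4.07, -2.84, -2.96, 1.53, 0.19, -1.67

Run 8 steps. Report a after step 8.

step 1: x_pred=0.3099  r=4.5801  x^+=2.7419  v^+=0.8178  a^+=-0.1287
step 2: x_pred=3.6504  r=-1.9504  x^+=2.6147  v^+=-0.1033  a^+=-0.3763
step 3: x_pred=2.2030  r=-6.2730  x^+=-1.1279  v^+=-3.0192  a^+=-1.1724
step 4: x_pred=-5.7285  r=2.8885  x^+=-4.1947  v^+=-3.3317  a^+=-0.8058
step 5: x_pred=-8.9022  r=5.9422  x^+=-5.7469  v^+=-1.9991  a^+=-0.0517
step 6: x_pred=-8.2449  r=9.7749  x^+=-3.0544  v^+=1.7599  a^+=1.1888
step 7: x_pred=0.0095  r=0.1805  x^+=0.1054  v^+=3.2927  a^+=1.2117
step 8: x_pred=5.0720  r=-6.7420  x^+=1.4920  v^+=2.1466  a^+=0.3561

a_post = 0.3561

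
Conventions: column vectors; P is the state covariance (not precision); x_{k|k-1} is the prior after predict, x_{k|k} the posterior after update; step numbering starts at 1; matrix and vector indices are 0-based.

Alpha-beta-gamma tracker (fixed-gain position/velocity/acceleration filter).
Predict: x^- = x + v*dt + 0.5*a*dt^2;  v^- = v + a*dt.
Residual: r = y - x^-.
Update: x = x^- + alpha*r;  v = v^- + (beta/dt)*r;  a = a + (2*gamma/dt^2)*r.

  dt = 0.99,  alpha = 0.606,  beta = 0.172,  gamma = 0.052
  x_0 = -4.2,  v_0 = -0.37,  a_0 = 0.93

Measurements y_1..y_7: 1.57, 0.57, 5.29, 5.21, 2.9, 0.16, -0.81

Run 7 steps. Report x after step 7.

step 1: x_pred=-4.1106  r=5.6806  x^+=-0.6681  v^+=1.5376  a^+=1.5328
step 2: x_pred=1.6052  r=-1.0352  x^+=0.9779  v^+=2.8752  a^+=1.4229
step 3: x_pred=4.5216  r=0.7684  x^+=4.9873  v^+=4.4174  a^+=1.5045
step 4: x_pred=10.0977  r=-4.8877  x^+=7.1358  v^+=5.0576  a^+=0.9858
step 5: x_pred=12.6259  r=-9.7259  x^+=6.7320  v^+=4.3438  a^+=-0.0462
step 6: x_pred=11.0097  r=-10.8497  x^+=4.4348  v^+=2.4130  a^+=-1.1975
step 7: x_pred=6.2369  r=-7.0469  x^+=1.9665  v^+=0.0032  a^+=-1.9453

x_post = 1.9665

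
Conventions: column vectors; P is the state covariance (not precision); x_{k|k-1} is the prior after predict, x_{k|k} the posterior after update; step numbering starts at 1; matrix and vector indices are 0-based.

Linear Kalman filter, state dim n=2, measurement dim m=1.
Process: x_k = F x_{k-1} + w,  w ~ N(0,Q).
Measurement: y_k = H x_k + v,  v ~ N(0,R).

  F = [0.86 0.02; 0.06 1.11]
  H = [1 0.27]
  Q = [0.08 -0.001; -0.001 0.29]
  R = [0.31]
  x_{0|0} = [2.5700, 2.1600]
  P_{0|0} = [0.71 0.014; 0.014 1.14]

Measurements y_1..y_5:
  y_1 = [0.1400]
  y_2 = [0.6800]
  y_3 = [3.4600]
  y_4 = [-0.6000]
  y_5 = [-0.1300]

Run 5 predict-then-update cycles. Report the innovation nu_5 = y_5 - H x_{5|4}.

innov = [-0.9866]

step 1: x^-=[2.2534, 2.5518]  P^-=[0.6061 0.0743; 0.0743 1.6990]  S=[1.0800]  K=[0.5797; 0.4936]  nu=[-2.8024]  x^+=[0.6288, 1.1687]  P^+=[0.2431 -0.2347; -0.2347 1.4359]
step 2: x^-=[0.5642, 1.3350]  P^-=[0.2523 -0.1809; -0.1809 2.0288]  S=[0.6125]  K=[0.3321; 0.5990]  nu=[-0.2446]  x^+=[0.4829, 1.1885]  P^+=[0.1847 -0.3028; -0.3028 1.8091]
step 3: x^-=[0.4391, 1.3482]  P^-=[0.2069 -0.2407; -0.2407 2.4793]  S=[0.5677]  K=[0.2500; 0.7552]  nu=[2.6569]  x^+=[1.1034, 3.3547]  P^+=[0.1714 -0.3479; -0.3479 2.1555]
step 4: x^-=[1.0160, 3.7899]  P^-=[0.1957 -0.2768; -0.2768 2.9001]  S=[0.5676]  K=[0.2131; 0.8918]  nu=[-2.6393]  x^+=[0.4536, 1.4362]  P^+=[0.1699 -0.3847; -0.3847 2.4486]
step 5: x^-=[0.4188, 1.6214]  P^-=[0.1934 -0.3055; -0.3055 3.2563]  S=[0.5758]  K=[0.1926; 0.9963]  nu=[-0.9866]  x^+=[0.2288, 0.6384]  P^+=[0.1720 -0.4160; -0.4160 2.6848]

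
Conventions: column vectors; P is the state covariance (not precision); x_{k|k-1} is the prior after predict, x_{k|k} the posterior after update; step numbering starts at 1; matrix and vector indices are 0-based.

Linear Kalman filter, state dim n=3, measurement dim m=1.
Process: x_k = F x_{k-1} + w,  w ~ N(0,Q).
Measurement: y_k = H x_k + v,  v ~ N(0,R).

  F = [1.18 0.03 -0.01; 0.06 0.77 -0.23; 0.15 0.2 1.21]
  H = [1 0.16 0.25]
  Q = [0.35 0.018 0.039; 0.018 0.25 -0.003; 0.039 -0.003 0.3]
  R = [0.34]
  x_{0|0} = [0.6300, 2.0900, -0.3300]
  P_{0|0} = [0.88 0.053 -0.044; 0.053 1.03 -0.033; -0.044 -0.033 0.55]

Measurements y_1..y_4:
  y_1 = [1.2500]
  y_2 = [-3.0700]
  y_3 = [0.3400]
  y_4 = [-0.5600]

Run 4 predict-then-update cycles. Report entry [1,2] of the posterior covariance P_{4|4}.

step 1: x^-=[0.8094, 1.7230, 0.1132]  P^-=[1.5811 0.1661 0.1431; 0.1661 0.9108 -0.0137; 0.1431 -0.0137 1.1375]  S=[2.1391]  K=[0.7683; 0.1442; 0.1988]  nu=[0.1366]  x^+=[0.9144, 1.7427, 0.1404]  P^+=[0.3185 -0.0708 -0.1836; -0.0708 0.8663 -0.0750; -0.1836 -0.0750 1.0529]
step 2: x^-=[1.1298, 1.3645, 0.6555]  P^-=[0.7937 0.0495 -0.1937; 0.0495 0.8456 -0.2422; -0.1937 -0.2422 1.7762]  S=[1.1660]  K=[0.6460; 0.1066; 0.1815]  nu=[-4.5820]  x^+=[-1.8300, 0.8761, -0.1760]  P^+=[0.3071 -0.0307 -0.3304; -0.0307 0.8323 -0.2647; -0.3304 -0.2647 1.7378]
step 3: x^-=[-2.1314, 0.6053, -0.3123]  P^-=[0.7844 0.1287 -0.4104; 0.1287 0.9366 -0.6067; -0.4104 -0.6067 2.6346]  S=[1.1005]  K=[0.6382; 0.1153; 0.1374]  nu=[2.4526]  x^+=[-0.5660, 0.8881, 0.0247]  P^+=[0.3361 0.0477 -0.5069; 0.0477 0.9219 -0.6241; -0.5069 -0.6241 2.6138]
step 4: x^-=[-0.6415, 0.6442, 0.1226]  P^-=[0.8348 0.2595 -0.6605; 0.2595 1.1756 -1.1514; -0.6605 -1.1514 3.6881]  S=[1.0961]  K=[0.6488; 0.1458; 0.0705]  nu=[-0.0522]  x^+=[-0.6754, 0.6366, 0.1189]  P^+=[0.3733 0.1559 -0.7107; 0.1559 1.1523 -1.1627; -0.7107 -1.1627 3.6827]

P_post[1,2] = -1.1627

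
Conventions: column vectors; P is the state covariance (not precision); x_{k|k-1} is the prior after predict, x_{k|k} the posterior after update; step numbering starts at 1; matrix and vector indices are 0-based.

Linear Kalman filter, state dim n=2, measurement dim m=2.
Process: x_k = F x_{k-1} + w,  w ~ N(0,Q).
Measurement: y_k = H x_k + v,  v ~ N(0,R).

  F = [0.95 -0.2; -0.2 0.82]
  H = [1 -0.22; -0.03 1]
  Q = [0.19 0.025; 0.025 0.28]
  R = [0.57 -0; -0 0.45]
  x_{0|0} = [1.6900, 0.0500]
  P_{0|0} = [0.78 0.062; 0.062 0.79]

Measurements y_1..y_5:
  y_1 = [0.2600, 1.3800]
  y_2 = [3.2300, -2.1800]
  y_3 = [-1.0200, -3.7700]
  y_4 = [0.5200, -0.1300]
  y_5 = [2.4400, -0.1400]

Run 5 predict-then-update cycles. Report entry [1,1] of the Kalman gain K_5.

K[1,1] = 0.4774

step 1: x^-=[1.5955, -0.2970]  P^-=[0.9020 -0.2020; -0.2020 0.8221]  S=[1.6006 -0.4112; -0.4112 1.2850]  K=[0.5943 0.0120; -0.0802 0.6188]  nu=[-1.4008, 1.7249]  x^+=[0.7835, 0.8827]  P^+=[0.3422 0.0156; 0.0156 0.2789]
step 2: x^-=[0.5678, 0.5671]  P^-=[0.5041 -0.0729; -0.0729 0.4761]  S=[1.1292 -0.1933; -0.1933 0.9309]  K=[0.4608 0.0011; -0.0720 0.4988]  nu=[2.7869, -2.7301]  x^+=[1.8491, -0.9953]  P^+=[0.2645 0.0084; 0.0084 0.2247]
step 3: x^-=[1.9557, -1.1860]  P^-=[0.4345 -0.0552; -0.0552 0.4389]  S=[1.0500 -0.1652; -0.1652 0.8926]  K=[0.4257 0.0023; -0.0689 0.4808]  nu=[-3.2366, -2.5253]  x^+=[0.5719, -2.1772]  P^+=[0.2445 0.0084; 0.0084 0.2166]
step 4: x^-=[0.9788, -1.8997]  P^-=[0.4161 -0.0501; -0.0501 0.4327]  S=[1.0291 -0.1581; -0.1581 0.8861]  K=[0.4156 0.0035; -0.0678 0.4779]  nu=[-0.8767, 1.7991]  x^+=[0.6207, -0.9805]  P^+=[0.2388 0.0087; 0.0087 0.2153]
step 5: x^-=[0.7858, -0.9281]  P^-=[0.4108 -0.0485; -0.0485 0.4315]  S=[1.0231 -0.1561; -0.1561 0.8848]  K=[0.4126 0.0040; -0.0674 0.4774]  nu=[1.4500, 0.8117]  x^+=[1.3873, -0.6383]  P^+=[0.2372 0.0089; 0.0089 0.2151]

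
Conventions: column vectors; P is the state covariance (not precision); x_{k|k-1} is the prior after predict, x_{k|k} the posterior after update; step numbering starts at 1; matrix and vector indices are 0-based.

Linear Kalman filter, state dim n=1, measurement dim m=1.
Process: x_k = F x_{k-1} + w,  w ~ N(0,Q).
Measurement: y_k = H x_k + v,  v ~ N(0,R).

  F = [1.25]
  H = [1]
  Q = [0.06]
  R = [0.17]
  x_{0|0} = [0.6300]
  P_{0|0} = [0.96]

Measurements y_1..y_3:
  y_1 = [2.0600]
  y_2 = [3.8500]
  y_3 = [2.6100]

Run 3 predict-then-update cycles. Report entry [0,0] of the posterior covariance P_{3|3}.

P_post[0,0] = 0.0977

step 1: x^-=[0.7875]  P^-=[1.5600]  S=[1.7300]  K=[0.9017]  nu=[1.2725]  x^+=[1.9350]  P^+=[0.1533]
step 2: x^-=[2.4187]  P^-=[0.2995]  S=[0.4695]  K=[0.6379]  nu=[1.4313]  x^+=[3.3318]  P^+=[0.1084]
step 3: x^-=[4.1647]  P^-=[0.2295]  S=[0.3995]  K=[0.5744]  nu=[-1.5547]  x^+=[3.2717]  P^+=[0.0977]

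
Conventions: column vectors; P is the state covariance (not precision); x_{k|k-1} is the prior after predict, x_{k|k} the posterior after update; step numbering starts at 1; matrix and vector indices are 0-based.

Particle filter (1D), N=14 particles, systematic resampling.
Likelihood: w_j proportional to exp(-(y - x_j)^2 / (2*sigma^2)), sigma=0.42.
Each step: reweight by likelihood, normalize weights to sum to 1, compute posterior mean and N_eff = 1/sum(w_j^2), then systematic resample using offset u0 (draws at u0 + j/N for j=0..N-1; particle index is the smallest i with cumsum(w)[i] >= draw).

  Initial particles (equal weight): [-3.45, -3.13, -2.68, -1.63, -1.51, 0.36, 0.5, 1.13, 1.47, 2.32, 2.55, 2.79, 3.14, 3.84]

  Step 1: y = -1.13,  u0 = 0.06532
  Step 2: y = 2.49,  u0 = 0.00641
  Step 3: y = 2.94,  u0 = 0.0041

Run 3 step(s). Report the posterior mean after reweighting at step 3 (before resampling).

step 1: w=[0.0000, 0.0000, 0.0010, 0.4244, 0.5725, 0.0016, 0.0005, 0.0000, 0.0000, 0.0000, 0.0000, 0.0000, 0.0000, 0.0000]  mean=-1.5581  Neff=1.9687  idx=[3, 3, 3, 3, 3, 3, 4, 4, 4, 4, 4, 4, 4, 4]
step 2: w=[0.0075, 0.0075, 0.0075, 0.0075, 0.0075, 0.0075, 0.1193, 0.1193, 0.1193, 0.1193, 0.1193, 0.1193, 0.1193, 0.1193]  mean=-1.5154  Neff=8.7498  idx=[0, 6, 6, 7, 8, 8, 9, 9, 10, 11, 11, 12, 12, 13]
step 3: w=[0.0036, 0.0766, 0.0766, 0.0766, 0.0766, 0.0766, 0.0766, 0.0766, 0.0766, 0.0766, 0.0766, 0.0766, 0.0766, 0.0766]  mean=-1.5104  Neff=13.0910  idx=[1, 1, 2, 3, 4, 5, 6, 7, 8, 9, 10, 11, 12, 13]

post_mean = -1.5104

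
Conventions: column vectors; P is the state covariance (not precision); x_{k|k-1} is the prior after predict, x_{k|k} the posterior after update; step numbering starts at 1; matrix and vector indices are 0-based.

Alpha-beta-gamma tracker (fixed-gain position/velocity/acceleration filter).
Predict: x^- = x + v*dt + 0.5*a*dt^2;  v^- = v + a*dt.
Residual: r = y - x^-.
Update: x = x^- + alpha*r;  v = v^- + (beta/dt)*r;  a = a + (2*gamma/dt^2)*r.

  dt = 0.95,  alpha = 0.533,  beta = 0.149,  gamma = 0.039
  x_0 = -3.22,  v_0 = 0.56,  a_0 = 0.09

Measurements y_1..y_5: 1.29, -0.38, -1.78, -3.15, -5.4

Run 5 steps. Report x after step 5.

step 1: x_pred=-2.6474  r=3.9374  x^+=-0.5488  v^+=1.2630  a^+=0.4303
step 2: x_pred=0.8453  r=-1.2253  x^+=0.1922  v^+=1.4796  a^+=0.3244
step 3: x_pred=1.7443  r=-3.5243  x^+=-0.1342  v^+=1.2351  a^+=0.0198
step 4: x_pred=1.0481  r=-4.1981  x^+=-1.1895  v^+=0.5954  a^+=-0.3430
step 5: x_pred=-0.7786  r=-4.6214  x^+=-3.2418  v^+=-0.4552  a^+=-0.7424

x_post = -3.2418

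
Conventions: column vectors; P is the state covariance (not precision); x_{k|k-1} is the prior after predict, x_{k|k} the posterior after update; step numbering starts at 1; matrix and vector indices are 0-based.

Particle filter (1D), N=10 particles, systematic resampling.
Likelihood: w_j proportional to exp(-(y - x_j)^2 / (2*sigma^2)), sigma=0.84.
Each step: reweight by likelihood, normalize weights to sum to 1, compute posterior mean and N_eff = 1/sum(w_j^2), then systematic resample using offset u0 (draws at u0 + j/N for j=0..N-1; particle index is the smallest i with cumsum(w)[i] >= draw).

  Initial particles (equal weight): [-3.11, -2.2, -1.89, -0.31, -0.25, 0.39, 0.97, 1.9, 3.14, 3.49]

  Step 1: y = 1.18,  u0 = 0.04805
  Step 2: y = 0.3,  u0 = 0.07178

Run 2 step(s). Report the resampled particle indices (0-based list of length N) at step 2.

step 1: w=[0.0000, 0.0001, 0.0004, 0.0731, 0.0828, 0.2265, 0.3417, 0.2442, 0.0232, 0.0080]  mean=0.9400  Neff=4.1585  idx=[3, 4, 5, 5, 6, 6, 6, 7, 7, 7]
step 2: w=[0.1232, 0.1294, 0.1595, 0.1595, 0.1167, 0.1167, 0.1167, 0.0261, 0.0261, 0.0261]  mean=0.5424  Neff=7.9570  idx=[0, 1, 2, 2, 3, 4, 4, 5, 6, 8]

resampled_idx = [0, 1, 2, 2, 3, 4, 4, 5, 6, 8]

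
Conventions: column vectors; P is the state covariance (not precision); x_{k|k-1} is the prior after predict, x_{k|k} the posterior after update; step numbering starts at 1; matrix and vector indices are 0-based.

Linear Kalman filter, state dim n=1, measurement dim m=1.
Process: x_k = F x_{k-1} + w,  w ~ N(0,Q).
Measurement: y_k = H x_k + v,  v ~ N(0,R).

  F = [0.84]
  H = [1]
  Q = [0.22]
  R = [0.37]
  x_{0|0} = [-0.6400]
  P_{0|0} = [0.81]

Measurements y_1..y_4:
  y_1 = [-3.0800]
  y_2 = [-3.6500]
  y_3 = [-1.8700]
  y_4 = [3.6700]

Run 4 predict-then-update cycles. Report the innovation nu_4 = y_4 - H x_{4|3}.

step 1: x^-=[-0.5376]  P^-=[0.7915]  S=[1.1615]  K=[0.6815]  nu=[-2.5424]  x^+=[-2.2701]  P^+=[0.2521]
step 2: x^-=[-1.9069]  P^-=[0.3979]  S=[0.7679]  K=[0.5182]  nu=[-1.7431]  x^+=[-2.8101]  P^+=[0.1917]
step 3: x^-=[-2.3605]  P^-=[0.3553]  S=[0.7253]  K=[0.4899]  nu=[0.4905]  x^+=[-2.1202]  P^+=[0.1812]
step 4: x^-=[-1.7810]  P^-=[0.3479]  S=[0.7179]  K=[0.4846]  nu=[5.4510]  x^+=[0.8605]  P^+=[0.1793]

innov = [5.4510]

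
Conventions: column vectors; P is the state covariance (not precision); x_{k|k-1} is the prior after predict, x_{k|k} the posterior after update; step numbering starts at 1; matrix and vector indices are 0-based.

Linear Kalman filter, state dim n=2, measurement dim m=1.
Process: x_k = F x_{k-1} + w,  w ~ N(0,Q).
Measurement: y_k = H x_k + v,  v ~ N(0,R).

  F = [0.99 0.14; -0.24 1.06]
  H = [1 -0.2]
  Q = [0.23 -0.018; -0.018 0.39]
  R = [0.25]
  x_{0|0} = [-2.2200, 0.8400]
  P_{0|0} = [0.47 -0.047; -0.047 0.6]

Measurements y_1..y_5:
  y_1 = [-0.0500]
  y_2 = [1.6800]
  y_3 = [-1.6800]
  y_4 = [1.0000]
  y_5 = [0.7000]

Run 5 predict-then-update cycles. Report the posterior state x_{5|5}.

step 1: x^-=[-2.0802, 1.4232]  P^-=[0.6894 -0.0884; -0.0884 1.1151]  S=[1.0193]  K=[0.6936; -0.3055]  nu=[2.3148]  x^+=[-0.4745, 0.7160]  P^+=[0.1989 0.1276; 0.1276 1.0200]
step 2: x^-=[-0.3695, 0.8729]  P^-=[0.4803 0.2157; 0.2157 1.4826]  S=[0.7034]  K=[0.6216; -0.1148]  nu=[2.2241]  x^+=[1.0130, 0.6175]  P^+=[0.2086 0.2660; 0.2660 1.4733]
step 3: x^-=[1.0893, 0.4114]  P^-=[0.5370 0.4212; 0.4212 1.9221]  S=[0.6954]  K=[0.6511; 0.0529]  nu=[-2.6870]  x^+=[-0.6602, 0.2692]  P^+=[0.2422 0.3973; 0.3973 1.9202]
step 4: x^-=[-0.6159, 0.4438]  P^-=[0.6152 0.6129; 0.6129 2.3593]  S=[0.7144]  K=[0.6895; 0.1975]  nu=[1.7047]  x^+=[0.5595, 0.7804]  P^+=[0.2755 0.5157; 0.5157 2.3315]
step 5: x^-=[0.6632, 0.6930]  P^-=[0.6887 0.7863; 0.7863 2.7631]  S=[0.7347]  K=[0.7233; 0.3181]  nu=[0.1754]  x^+=[0.7901, 0.7488]  P^+=[0.3043 0.6173; 0.6173 2.6888]

x_post = [0.7901, 0.7488]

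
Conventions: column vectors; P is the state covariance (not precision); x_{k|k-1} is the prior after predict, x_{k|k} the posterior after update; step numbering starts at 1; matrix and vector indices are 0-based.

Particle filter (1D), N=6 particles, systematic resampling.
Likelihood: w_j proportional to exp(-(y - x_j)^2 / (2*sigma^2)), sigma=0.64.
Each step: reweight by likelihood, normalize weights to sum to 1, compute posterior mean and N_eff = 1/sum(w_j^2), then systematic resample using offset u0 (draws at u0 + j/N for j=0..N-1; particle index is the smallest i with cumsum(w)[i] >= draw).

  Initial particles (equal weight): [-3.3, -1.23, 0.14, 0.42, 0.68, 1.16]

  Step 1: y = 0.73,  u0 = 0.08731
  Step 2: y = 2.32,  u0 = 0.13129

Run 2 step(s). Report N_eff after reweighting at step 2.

step 1: w=[0.0000, 0.0027, 0.1953, 0.2657, 0.2978, 0.2384]  mean=0.6146  Neff=3.9325  idx=[2, 3, 3, 4, 4, 5]
step 2: w=[0.0102, 0.0412, 0.0412, 0.1268, 0.1268, 0.6538]  mean=0.9669  Neff=2.1591  idx=[3, 4, 5, 5, 5, 5]

N_eff = 2.1591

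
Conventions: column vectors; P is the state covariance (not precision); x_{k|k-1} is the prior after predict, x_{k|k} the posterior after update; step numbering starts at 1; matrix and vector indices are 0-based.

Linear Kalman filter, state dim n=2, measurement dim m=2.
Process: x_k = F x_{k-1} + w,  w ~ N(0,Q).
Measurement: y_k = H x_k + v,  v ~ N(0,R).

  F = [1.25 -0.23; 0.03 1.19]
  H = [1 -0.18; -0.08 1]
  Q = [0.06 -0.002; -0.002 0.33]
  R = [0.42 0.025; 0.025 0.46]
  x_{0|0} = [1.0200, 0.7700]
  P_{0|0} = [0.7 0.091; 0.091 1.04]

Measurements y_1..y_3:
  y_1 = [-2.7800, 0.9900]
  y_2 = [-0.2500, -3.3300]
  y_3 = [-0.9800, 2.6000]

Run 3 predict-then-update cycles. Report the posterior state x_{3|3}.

step 1: x^-=[1.0979, 0.9469]  P^-=[1.1564 -0.1257; -0.1257 1.8099]  S=[1.6803 -0.5208; -0.5208 2.2974]  K=[0.7231 0.0689; -0.0249 0.7865]  nu=[-3.7075, 0.1309]  x^+=[-1.5738, 1.1422]  P^+=[0.3190 0.0753; 0.0753 0.3672]
step 2: x^-=[-2.2299, 1.3120]  P^-=[0.5345 0.0209; 0.0209 0.8557]  S=[0.9747 -0.1505; -0.1505 1.3157]  K=[0.5517 0.0465; -0.0369 0.6448]  nu=[2.2161, -4.8204]  x^+=[-1.2316, -1.8782]  P^+=[0.2427 0.0546; 0.0546 0.3001]
step 3: x^-=[-1.1076, -2.2720]  P^-=[0.4237 0.0058; 0.0058 0.7590]  S=[0.8662 -0.1396; -0.1396 1.2208]  K=[0.4933 0.0334; -0.0518 0.6154]  nu=[-0.2814, 4.7834]  x^+=[-1.0865, 0.6865]  P^+=[0.2161 0.0450; 0.0450 0.2854]

x_post = [-1.0865, 0.6865]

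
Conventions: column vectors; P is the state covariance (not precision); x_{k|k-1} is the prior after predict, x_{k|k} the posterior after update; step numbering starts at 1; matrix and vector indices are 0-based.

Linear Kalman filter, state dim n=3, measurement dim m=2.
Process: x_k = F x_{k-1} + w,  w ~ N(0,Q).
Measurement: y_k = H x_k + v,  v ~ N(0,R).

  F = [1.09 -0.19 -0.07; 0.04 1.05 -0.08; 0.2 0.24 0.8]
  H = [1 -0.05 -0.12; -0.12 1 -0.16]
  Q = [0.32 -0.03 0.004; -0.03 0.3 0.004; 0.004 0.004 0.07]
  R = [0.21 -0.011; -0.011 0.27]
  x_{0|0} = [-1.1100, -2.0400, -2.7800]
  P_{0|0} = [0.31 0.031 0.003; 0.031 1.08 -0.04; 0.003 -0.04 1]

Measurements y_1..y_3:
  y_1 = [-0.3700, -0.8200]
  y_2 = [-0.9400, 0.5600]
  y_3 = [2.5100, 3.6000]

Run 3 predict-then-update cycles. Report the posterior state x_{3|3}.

x_post = [1.2065, 1.9245, -2.5944]

step 1: x^-=[-0.6277, -1.9640, -2.9356]  P^-=[0.7178 -0.1890 -0.0174; -0.1890 1.5069 0.1887; -0.0174 0.1887 0.7732]  S=[0.9681 -0.3664; -0.3664 1.7914]  K=[0.7543 0.0022; 0.0220 0.8415; -0.1186 0.0132]  nu=[-0.1928, 0.5990]  x^+=[-0.7718, -1.4642, -2.9049]  P^+=[0.1683 0.0241 0.0727; 0.0241 0.2514 0.1349; 0.0727 0.1349 0.7581]
step 2: x^-=[-0.3597, -1.3359, -2.8296]  P^-=[0.5153 -0.0556 0.0317; -0.0556 0.5612 0.1374; 0.0317 0.1374 0.6538]  S=[0.7357 -0.1642; -0.1642 0.8260]  K=[0.6968 -0.0097; 0.0120 0.6633; -0.0680 0.0215]  nu=[-0.9867, 1.4000]  x^+=[-1.0608, -0.4191, -2.7324]  P^+=[0.1557 0.0195 0.0694; 0.0195 0.2003 0.1188; 0.0694 0.1188 0.6495]
step 3: x^-=[-0.8854, -0.2639, -2.4987]  P^-=[0.4999 -0.0505 0.0363; -0.0505 0.5065 0.1171; 0.0363 0.1171 0.5731]  S=[0.7172 -0.1545; -0.1545 0.7744]  K=[0.6919 -0.0121; 0.0126 0.6402; -0.0498 0.0172]  nu=[3.0824, 3.3579]  x^+=[1.2065, 1.9245, -2.5944]  P^+=[0.1539 0.0177 0.0631; 0.0177 0.1915 0.1041; 0.0631 0.1041 0.5709]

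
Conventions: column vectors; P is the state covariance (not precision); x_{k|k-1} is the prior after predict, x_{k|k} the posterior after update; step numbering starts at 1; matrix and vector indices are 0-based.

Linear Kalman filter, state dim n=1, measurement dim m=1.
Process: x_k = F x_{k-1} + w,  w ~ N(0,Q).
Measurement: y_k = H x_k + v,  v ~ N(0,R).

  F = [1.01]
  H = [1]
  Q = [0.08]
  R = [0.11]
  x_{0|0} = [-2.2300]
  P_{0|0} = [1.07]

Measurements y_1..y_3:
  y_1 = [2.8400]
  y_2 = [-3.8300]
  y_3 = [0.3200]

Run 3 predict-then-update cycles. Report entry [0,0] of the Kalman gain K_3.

step 1: x^-=[-2.2523]  P^-=[1.1715]  S=[1.2815]  K=[0.9142]  nu=[5.0923]  x^+=[2.4029]  P^+=[0.1006]
step 2: x^-=[2.4269]  P^-=[0.1826]  S=[0.2926]  K=[0.6240]  nu=[-6.2569]  x^+=[-1.4776]  P^+=[0.0686]
step 3: x^-=[-1.4924]  P^-=[0.1500]  S=[0.2600]  K=[0.5770]  nu=[1.8124]  x^+=[-0.4467]  P^+=[0.0635]

K[0,0] = 0.5770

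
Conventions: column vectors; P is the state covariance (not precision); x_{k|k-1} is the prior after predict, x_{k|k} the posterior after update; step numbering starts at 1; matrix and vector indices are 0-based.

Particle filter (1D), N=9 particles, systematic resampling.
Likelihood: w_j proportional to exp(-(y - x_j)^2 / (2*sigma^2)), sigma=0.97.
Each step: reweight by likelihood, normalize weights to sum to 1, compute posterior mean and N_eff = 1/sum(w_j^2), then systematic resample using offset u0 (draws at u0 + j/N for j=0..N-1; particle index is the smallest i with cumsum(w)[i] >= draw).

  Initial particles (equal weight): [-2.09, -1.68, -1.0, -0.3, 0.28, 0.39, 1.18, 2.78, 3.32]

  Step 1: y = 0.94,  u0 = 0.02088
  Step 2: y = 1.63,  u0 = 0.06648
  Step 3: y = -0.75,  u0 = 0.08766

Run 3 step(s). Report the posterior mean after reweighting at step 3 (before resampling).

step 1: w=[0.0022, 0.0076, 0.0393, 0.1284, 0.2306, 0.2475, 0.2819, 0.0481, 0.0143]  mean=0.5798  Neff=4.6610  idx=[2, 3, 4, 4, 5, 5, 6, 6, 6]
step 2: w=[0.0056, 0.0307, 0.0844, 0.0844, 0.0982, 0.0982, 0.1995, 0.1995, 0.1995]  mean=0.8154  Neff=6.4964  idx=[2, 3, 4, 5, 6, 7, 7, 8, 8]
step 3: w=[0.2010, 0.2010, 0.1770, 0.1770, 0.0488, 0.0488, 0.0488, 0.0488, 0.0488]  mean=0.5385  Neff=6.4360  idx=[0, 0, 1, 2, 2, 3, 3, 6, 8]

post_mean = 0.5385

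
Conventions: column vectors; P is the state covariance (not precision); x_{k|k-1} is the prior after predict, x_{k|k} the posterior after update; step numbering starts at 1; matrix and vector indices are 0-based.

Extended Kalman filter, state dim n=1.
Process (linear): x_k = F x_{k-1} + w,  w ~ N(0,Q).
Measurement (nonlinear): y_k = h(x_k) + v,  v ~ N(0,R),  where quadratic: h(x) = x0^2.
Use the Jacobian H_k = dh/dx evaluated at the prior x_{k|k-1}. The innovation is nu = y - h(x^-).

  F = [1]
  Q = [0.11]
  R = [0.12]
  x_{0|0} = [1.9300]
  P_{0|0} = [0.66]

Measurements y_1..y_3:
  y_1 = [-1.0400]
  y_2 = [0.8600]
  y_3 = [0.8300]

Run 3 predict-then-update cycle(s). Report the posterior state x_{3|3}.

step 1: x^-=[1.9300]  P^-=[0.7700]  H_jac=[3.8600]  S=[11.5927]  K=[0.2564]  nu=[-4.7649]  x^+=[0.7083]  P^+=[0.0080]
step 2: x^-=[0.7083]  P^-=[0.1180]  H_jac=[1.4167]  S=[0.3568]  K=[0.4684]  nu=[0.3582]  x^+=[0.8762]  P^+=[0.0397]
step 3: x^-=[0.8762]  P^-=[0.1497]  H_jac=[1.7523]  S=[0.5796]  K=[0.4525]  nu=[0.0623]  x^+=[0.9044]  P^+=[0.0310]

x_post = [0.9044]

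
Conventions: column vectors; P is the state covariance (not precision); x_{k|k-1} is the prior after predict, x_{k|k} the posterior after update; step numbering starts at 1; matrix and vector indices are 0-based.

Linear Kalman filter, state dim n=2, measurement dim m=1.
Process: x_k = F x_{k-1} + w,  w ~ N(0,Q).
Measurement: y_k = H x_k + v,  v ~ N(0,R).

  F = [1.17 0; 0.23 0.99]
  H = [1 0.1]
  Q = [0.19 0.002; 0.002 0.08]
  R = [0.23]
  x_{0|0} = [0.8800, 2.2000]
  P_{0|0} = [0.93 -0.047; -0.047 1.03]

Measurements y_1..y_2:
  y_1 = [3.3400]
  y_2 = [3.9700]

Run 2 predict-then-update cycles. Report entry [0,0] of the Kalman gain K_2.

step 1: x^-=[1.0296, 2.3804]  P^-=[1.4631 0.1978; 0.1978 1.1173]  S=[1.7438]  K=[0.8504; 0.1775]  nu=[2.0724]  x^+=[2.7918, 2.7483]  P^+=[0.2021 -0.0654; -0.0654 1.0623]
step 2: x^-=[3.2665, 3.3629]  P^-=[0.4667 -0.0194; -0.0194 1.1021]  S=[0.7038]  K=[0.6603; 0.1291]  nu=[0.3673]  x^+=[3.5090, 3.4103]  P^+=[0.1598 -0.0794; -0.0794 1.0904]

K[0,0] = 0.6603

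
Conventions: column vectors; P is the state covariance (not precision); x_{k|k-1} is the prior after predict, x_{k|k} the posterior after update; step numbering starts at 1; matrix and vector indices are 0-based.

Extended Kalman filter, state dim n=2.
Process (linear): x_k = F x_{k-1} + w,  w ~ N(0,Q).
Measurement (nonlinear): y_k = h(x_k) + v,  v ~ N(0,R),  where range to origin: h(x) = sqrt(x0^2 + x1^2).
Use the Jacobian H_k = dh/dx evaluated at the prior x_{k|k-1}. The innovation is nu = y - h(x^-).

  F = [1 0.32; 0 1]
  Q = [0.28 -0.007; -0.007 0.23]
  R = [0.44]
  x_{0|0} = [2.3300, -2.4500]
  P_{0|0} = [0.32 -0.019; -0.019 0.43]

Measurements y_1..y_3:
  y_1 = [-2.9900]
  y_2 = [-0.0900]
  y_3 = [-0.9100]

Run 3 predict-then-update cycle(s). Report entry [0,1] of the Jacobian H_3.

H_jac[0,1] = 0.9731

step 1: x^-=[1.5460, -2.4500]  P^-=[0.6319 0.1116; 0.1116 0.6600]  H_jac=[0.5337 -0.8457]  S=[0.9913]  K=[0.2450; -0.5030]  nu=[-5.8870]  x^+=[0.1039, 0.5112]  P^+=[0.5724 0.2337; 0.2337 0.4092]
step 2: x^-=[0.2675, 0.5112]  P^-=[1.0439 0.3577; 0.3577 0.6392]  H_jac=[0.4636 0.8860]  S=[1.4600]  K=[0.5485; 0.5015]  nu=[-0.6669]  x^+=[-0.0984, 0.1767]  P^+=[0.6046 -0.0439; -0.0439 0.2720]
step 3: x^-=[-0.0418, 0.1767]  P^-=[0.8843 0.0361; 0.0361 0.5020]  H_jac=[-0.2302 0.9731]  S=[0.9461]  K=[-0.1780; 0.5076]  nu=[-1.0916]  x^+=[0.1525, -0.3774]  P^+=[0.8543 0.1216; 0.1216 0.2583]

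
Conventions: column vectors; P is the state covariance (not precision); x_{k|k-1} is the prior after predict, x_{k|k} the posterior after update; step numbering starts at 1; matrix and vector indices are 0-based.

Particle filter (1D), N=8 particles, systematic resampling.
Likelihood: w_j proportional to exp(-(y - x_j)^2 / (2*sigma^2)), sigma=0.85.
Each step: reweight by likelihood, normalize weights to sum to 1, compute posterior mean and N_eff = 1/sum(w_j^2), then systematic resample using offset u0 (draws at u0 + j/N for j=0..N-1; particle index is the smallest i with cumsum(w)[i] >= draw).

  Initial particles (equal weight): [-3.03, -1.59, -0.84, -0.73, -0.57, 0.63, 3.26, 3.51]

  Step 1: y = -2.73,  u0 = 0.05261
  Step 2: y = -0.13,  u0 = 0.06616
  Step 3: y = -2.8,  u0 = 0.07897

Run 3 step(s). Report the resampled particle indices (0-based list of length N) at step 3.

resampled_idx = [0, 0, 1, 1, 2, 2, 4, 7]

step 1: w=[0.6127, 0.2653, 0.0550, 0.0409, 0.0258, 0.0003, 0.0000, 0.0000]  mean=-2.3688  Neff=2.2168  idx=[0, 0, 0, 0, 0, 1, 1, 2]
step 2: w=[0.0025, 0.0025, 0.0025, 0.0025, 0.0025, 0.1942, 0.1942, 0.5990]  mean=-1.1589  Neff=2.3028  idx=[5, 5, 6, 7, 7, 7, 7, 7]
step 3: w=[0.2522, 0.2522, 0.2522, 0.0487, 0.0487, 0.0487, 0.0487, 0.0487]  mean=-1.4075  Neff=4.9336  idx=[0, 0, 1, 1, 2, 2, 4, 7]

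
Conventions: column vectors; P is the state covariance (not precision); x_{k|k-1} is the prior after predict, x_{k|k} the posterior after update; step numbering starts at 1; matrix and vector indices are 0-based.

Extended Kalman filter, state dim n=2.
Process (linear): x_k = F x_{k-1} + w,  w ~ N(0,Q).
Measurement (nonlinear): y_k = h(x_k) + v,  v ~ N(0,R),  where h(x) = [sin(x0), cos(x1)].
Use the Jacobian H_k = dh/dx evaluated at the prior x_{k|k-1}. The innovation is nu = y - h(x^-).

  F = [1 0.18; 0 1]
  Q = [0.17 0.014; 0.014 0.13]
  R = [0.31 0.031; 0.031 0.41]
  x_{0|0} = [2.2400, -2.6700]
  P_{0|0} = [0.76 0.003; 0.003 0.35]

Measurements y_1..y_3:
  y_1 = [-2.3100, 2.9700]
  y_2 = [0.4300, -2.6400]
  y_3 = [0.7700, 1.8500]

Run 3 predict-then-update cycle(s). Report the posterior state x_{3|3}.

x_post = [2.4292, -1.4945]

step 1: x^-=[1.7594, -2.6700]  P^-=[0.9424 0.0800; 0.0800 0.4800]  H_jac=[-0.1875 0.0000; 0.0000 0.4543]  S=[0.3431 0.0242; 0.0242 0.5091]  K=[-0.5217 0.0962; -0.0742 0.4319]  nu=[-3.2923, 3.8608]  x^+=[3.8484, -0.7584]  P^+=[0.8467 0.0512; 0.0512 0.3847]
step 2: x^-=[3.7119, -0.7584]  P^-=[1.0476 0.1344; 0.1344 0.5147]  H_jac=[-0.8417 0.0000; 0.0000 0.6878]  S=[1.0523 -0.0468; -0.0468 0.6535]  K=[-0.8344 0.0817; -0.0837 0.5357]  nu=[0.9699, -3.3659]  x^+=[2.6276, -2.6428]  P^+=[0.3043 0.0111; 0.0111 0.3156]
step 3: x^-=[2.1519, -2.6428]  P^-=[0.4885 0.0819; 0.0819 0.4456]  H_jac=[-0.5490 0.0000; 0.0000 0.4784]  S=[0.4572 0.0095; 0.0095 0.5120]  K=[-0.5883 0.0874; -0.1070 0.4183]  nu=[-0.0658, 2.7282]  x^+=[2.4292, -1.4945]  P^+=[0.3273 0.0368; 0.0368 0.3516]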